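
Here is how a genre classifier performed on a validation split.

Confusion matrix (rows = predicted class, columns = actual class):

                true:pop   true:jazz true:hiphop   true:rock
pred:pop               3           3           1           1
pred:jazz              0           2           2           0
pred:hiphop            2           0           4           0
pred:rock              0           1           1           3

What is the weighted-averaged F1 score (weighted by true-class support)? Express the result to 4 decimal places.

Per-class F1 score (2·TP/(2·TP+FP+FN)):
  pop: TP=3, FP=3+1+1=5, FN=0+2+0=2 → 6/13 = 0.46154
  jazz: TP=2, FP=0+2+0=2, FN=3+0+1=4 → 4/10 = 0.40000
  hiphop: TP=4, FP=2+0+0=2, FN=1+2+1=4 → 8/14 = 0.57143
  rock: TP=3, FP=0+1+1=2, FN=1+0+0=1 → 6/9 = 0.66667
Weighted-F1 score = Σ (supportᵢ/N)·F1 scoreᵢ with N=23: (5/23)·0.46154 + (6/23)·0.40000 + (8/23)·0.57143 + (4/23)·0.66667 = 0.5194

0.5194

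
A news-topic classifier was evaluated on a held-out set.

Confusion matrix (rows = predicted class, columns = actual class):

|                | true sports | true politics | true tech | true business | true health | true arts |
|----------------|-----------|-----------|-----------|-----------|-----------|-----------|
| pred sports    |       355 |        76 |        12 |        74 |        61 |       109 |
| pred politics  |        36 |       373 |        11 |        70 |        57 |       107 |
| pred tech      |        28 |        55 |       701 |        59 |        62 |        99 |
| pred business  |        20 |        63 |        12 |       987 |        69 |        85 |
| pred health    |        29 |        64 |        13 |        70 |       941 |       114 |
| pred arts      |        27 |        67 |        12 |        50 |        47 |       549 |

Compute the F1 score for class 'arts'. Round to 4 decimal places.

0.6050

F1 score = 2·TP/(2·TP+FP+FN).
arts: TP=549, FP=27+67+12+50+47=203, FN=109+107+99+85+114=514 → 1098/1815 = 0.60496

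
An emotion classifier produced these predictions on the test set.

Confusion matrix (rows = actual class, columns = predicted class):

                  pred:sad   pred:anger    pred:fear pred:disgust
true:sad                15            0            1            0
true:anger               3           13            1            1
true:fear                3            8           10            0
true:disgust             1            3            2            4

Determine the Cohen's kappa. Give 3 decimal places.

Observed agreement pₒ = trace/N = 42/65 = 0.6462
Expected agreement pₑ = Σ (rowᵢ·colᵢ)/N² = (16·22 + 18·24 + 21·14 + 10·5)/65² = 0.2670
κ = (pₒ − pₑ)/(1 − pₑ) = (0.6462 − 0.2670)/(1 − 0.2670) = 0.517

0.517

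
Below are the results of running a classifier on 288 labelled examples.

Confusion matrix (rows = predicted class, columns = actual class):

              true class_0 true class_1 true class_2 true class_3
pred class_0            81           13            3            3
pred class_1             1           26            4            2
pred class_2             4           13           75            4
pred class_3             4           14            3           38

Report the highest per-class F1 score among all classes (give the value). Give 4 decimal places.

0.8526

Per-class F1 score (2·TP/(2·TP+FP+FN)):
  class_0: TP=81, FP=13+3+3=19, FN=1+4+4=9 → 162/190 = 0.85263
  class_1: TP=26, FP=1+4+2=7, FN=13+13+14=40 → 52/99 = 0.52525
  class_2: TP=75, FP=4+13+4=21, FN=3+4+3=10 → 150/181 = 0.82873
  class_3: TP=38, FP=4+14+3=21, FN=3+2+4=9 → 76/106 = 0.71698
Highest is class 'class_0' with F1 score = 0.8526.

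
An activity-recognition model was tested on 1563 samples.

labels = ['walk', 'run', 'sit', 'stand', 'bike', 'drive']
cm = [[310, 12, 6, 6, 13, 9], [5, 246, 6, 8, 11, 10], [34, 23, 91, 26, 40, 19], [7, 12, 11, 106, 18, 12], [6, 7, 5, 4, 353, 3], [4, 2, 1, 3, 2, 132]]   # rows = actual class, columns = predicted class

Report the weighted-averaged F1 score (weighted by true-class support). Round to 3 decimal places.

0.780

Per-class F1 score (2·TP/(2·TP+FP+FN)):
  walk: TP=310, FP=5+34+7+6+4=56, FN=12+6+6+13+9=46 → 620/722 = 0.8587
  run: TP=246, FP=12+23+12+7+2=56, FN=5+6+8+11+10=40 → 492/588 = 0.8367
  sit: TP=91, FP=6+6+11+5+1=29, FN=34+23+26+40+19=142 → 182/353 = 0.5156
  stand: TP=106, FP=6+8+26+4+3=47, FN=7+12+11+18+12=60 → 212/319 = 0.6646
  bike: TP=353, FP=13+11+40+18+2=84, FN=6+7+5+4+3=25 → 706/815 = 0.8663
  drive: TP=132, FP=9+10+19+12+3=53, FN=4+2+1+3+2=12 → 264/329 = 0.8024
Weighted-F1 score = Σ (supportᵢ/N)·F1 scoreᵢ with N=1563: (356/1563)·0.8587 + (286/1563)·0.8367 + (233/1563)·0.5156 + (166/1563)·0.6646 + (378/1563)·0.8663 + (144/1563)·0.8024 = 0.780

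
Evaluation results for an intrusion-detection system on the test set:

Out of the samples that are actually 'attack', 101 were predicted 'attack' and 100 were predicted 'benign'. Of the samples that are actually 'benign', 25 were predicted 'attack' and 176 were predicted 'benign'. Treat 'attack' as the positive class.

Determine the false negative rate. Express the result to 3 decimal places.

0.498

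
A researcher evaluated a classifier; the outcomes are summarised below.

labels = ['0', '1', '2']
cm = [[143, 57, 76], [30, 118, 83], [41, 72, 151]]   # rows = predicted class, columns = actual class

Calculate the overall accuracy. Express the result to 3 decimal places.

Accuracy = trace / total = (143+118+151=412) / 771 = 412/771 = 0.534

0.534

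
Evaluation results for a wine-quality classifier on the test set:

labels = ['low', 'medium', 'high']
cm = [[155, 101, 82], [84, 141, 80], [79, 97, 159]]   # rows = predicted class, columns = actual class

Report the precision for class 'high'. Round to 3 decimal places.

0.475

Treat 'high' as positive and all other classes as negative.
precision = TP/(TP+FP).
high: TP=159, FP=79+97=176 → 159/335 = 0.4746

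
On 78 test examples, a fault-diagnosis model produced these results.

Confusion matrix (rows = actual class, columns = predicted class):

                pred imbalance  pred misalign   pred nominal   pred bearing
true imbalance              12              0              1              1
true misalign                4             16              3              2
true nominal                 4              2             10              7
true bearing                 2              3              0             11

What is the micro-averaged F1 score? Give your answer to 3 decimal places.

Micro-averaging pools counts across classes: ΣTP=49, ΣFP=29, ΣFN=29.
Micro-F1 score = 2·TP/(2·TP+FP+FN) on pooled counts = 0.628 (equals overall accuracy in single-label multiclass).

0.628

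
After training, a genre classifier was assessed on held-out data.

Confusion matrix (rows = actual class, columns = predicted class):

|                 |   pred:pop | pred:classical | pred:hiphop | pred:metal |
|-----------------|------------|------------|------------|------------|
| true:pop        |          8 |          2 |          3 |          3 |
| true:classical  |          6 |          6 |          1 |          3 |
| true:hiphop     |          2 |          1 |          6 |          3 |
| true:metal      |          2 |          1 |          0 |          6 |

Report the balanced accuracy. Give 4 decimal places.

Balanced accuracy = mean of per-class recall.
  pop: recall = 8/16 = 0.50000
  classical: recall = 6/16 = 0.37500
  hiphop: recall = 6/12 = 0.50000
  metal: recall = 6/9 = 0.66667
Mean = (0.50000 + 0.37500 + 0.50000 + 0.66667) / 4 = 0.5104

0.5104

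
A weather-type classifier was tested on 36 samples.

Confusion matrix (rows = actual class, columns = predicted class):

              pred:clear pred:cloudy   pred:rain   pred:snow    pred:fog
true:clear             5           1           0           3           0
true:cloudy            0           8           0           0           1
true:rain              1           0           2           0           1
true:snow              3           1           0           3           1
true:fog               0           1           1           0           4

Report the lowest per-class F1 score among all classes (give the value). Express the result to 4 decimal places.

Per-class F1 score (2·TP/(2·TP+FP+FN)):
  clear: TP=5, FP=0+1+3+0=4, FN=1+0+3+0=4 → 10/18 = 0.55556
  cloudy: TP=8, FP=1+0+1+1=3, FN=0+0+0+1=1 → 16/20 = 0.80000
  rain: TP=2, FP=0+0+0+1=1, FN=1+0+0+1=2 → 4/7 = 0.57143
  snow: TP=3, FP=3+0+0+0=3, FN=3+1+0+1=5 → 6/14 = 0.42857
  fog: TP=4, FP=0+1+1+1=3, FN=0+1+1+0=2 → 8/13 = 0.61538
Lowest is class 'snow' with F1 score = 0.4286.

0.4286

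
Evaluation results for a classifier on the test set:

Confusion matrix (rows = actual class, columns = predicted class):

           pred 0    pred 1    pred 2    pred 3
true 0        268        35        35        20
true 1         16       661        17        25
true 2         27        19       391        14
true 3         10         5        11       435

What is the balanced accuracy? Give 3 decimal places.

0.870

Balanced accuracy = mean of per-class recall.
  0: recall = 268/358 = 0.7486
  1: recall = 661/719 = 0.9193
  2: recall = 391/451 = 0.8670
  3: recall = 435/461 = 0.9436
Mean = (0.7486 + 0.9193 + 0.8670 + 0.9436) / 4 = 0.870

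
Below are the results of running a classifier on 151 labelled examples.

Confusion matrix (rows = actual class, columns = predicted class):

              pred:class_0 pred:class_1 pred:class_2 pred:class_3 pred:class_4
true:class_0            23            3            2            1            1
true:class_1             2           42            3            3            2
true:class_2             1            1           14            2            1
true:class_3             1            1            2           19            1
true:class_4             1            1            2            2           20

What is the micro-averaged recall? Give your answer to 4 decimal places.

0.7815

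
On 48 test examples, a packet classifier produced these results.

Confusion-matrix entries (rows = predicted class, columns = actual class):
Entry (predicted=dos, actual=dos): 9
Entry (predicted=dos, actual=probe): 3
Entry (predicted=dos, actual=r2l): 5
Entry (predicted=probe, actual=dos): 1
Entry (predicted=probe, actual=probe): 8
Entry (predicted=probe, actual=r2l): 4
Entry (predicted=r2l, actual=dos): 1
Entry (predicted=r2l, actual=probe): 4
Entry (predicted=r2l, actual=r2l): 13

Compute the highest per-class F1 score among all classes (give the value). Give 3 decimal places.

Per-class F1 score (2·TP/(2·TP+FP+FN)):
  dos: TP=9, FP=3+5=8, FN=1+1=2 → 18/28 = 0.6429
  probe: TP=8, FP=1+4=5, FN=3+4=7 → 16/28 = 0.5714
  r2l: TP=13, FP=1+4=5, FN=5+4=9 → 26/40 = 0.6500
Highest is class 'r2l' with F1 score = 0.650.

0.650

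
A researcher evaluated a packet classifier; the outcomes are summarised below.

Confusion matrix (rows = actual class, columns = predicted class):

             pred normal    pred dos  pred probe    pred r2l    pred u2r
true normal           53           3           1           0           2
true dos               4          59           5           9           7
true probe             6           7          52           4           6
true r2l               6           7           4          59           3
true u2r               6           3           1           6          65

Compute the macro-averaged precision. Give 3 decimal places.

Per-class precision (TP/(TP+FP)):
  normal: TP=53, FP=4+6+6+6=22 → 53/75 = 0.7067
  dos: TP=59, FP=3+7+7+3=20 → 59/79 = 0.7468
  probe: TP=52, FP=1+5+4+1=11 → 52/63 = 0.8254
  r2l: TP=59, FP=0+9+4+6=19 → 59/78 = 0.7564
  u2r: TP=65, FP=2+7+6+3=18 → 65/83 = 0.7831
Macro-precision = mean = (0.7067 + 0.7468 + 0.8254 + 0.7564 + 0.7831) / 5 = 0.764

0.764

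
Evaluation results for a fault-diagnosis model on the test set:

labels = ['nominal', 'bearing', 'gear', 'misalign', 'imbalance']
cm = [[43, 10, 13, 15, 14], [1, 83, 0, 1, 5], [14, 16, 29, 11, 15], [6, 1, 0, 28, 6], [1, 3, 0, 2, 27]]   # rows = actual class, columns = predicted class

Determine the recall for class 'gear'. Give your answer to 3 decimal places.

One-vs-rest for 'gear': TP = diagonal; FP = other classes predicted 'gear'; FN = 'gear' predicted as other.
recall = TP/(TP+FN).
gear: TP=29, FN=14+16+11+15=56 → 29/85 = 0.3412

0.341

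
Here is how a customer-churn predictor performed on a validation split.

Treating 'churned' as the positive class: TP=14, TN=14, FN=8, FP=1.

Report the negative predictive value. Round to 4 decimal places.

0.6364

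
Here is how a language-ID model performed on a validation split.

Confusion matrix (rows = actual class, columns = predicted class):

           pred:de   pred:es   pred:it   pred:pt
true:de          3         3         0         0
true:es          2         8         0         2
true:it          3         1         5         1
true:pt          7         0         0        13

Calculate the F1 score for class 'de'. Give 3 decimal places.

0.286

Treat 'de' as positive and all other classes as negative.
F1 score = 2·TP/(2·TP+FP+FN).
de: TP=3, FP=2+3+7=12, FN=3+0+0=3 → 6/21 = 0.2857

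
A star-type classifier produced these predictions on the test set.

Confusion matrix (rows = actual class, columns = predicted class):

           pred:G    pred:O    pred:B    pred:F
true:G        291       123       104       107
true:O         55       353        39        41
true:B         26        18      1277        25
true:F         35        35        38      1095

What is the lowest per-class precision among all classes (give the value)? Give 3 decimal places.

0.667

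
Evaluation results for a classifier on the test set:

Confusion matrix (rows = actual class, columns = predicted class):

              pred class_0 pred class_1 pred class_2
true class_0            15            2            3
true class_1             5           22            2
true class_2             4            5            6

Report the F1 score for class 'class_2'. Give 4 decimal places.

0.4615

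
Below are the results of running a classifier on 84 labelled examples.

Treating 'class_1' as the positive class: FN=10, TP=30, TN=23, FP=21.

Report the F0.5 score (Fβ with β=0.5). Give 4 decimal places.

0.6148

Fβ = (1+β²)·TP / ((1+β²)·TP + β²·FN + FP), with β²=1/4
= 1.25·30 / (1.25·30 + 0.25·10 + 21) = 0.6148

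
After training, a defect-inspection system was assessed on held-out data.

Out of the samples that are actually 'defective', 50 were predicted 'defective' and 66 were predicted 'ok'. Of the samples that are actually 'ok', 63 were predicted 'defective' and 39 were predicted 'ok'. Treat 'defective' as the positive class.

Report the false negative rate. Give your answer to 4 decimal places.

0.5690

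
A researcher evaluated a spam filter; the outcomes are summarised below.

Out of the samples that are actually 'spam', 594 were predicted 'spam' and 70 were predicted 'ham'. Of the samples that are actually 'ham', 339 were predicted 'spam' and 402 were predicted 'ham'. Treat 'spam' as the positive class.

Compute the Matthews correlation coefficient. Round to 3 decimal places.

0.462

MCC = (TP·TN − FP·FN) / √((TP+FP)(TP+FN)(TN+FP)(TN+FN))
Numerator = 594·402 − 339·70 = 215058
Denominator = √(933·664·741·472) = √216675561024 = 465484.2221
MCC = 215058 / 465484.2221 = 0.462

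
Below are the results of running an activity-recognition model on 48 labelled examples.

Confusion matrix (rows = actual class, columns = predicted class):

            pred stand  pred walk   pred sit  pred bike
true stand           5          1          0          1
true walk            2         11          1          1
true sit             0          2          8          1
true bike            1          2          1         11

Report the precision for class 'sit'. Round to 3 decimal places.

Take TP from the diagonal, FP from the rest of the 'sit' prediction marginal, FN from the rest of the 'sit' actual marginal.
precision = TP/(TP+FP).
sit: TP=8, FP=0+1+1=2 → 8/10 = 0.8000

0.800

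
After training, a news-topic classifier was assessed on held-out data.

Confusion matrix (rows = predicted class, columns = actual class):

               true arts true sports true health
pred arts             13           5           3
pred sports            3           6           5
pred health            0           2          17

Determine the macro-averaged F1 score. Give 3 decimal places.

Per-class F1 score (2·TP/(2·TP+FP+FN)):
  arts: TP=13, FP=5+3=8, FN=3+0=3 → 26/37 = 0.7027
  sports: TP=6, FP=3+5=8, FN=5+2=7 → 12/27 = 0.4444
  health: TP=17, FP=0+2=2, FN=3+5=8 → 34/44 = 0.7727
Macro-F1 score = mean = (0.7027 + 0.4444 + 0.7727) / 3 = 0.640

0.640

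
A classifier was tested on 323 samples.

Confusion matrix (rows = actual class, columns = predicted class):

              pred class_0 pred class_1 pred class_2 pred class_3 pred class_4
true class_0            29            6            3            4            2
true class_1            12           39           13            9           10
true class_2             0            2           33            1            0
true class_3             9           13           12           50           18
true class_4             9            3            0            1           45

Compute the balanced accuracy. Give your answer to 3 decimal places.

0.662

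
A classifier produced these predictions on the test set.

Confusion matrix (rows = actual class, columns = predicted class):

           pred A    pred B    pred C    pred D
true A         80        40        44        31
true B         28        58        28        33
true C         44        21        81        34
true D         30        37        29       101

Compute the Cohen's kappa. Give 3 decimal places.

Observed agreement pₒ = trace/N = 320/719 = 0.4451
Expected agreement pₑ = Σ (rowᵢ·colᵢ)/N² = (195·182 + 147·156 + 180·182 + 197·199)/719² = 0.2522
κ = (pₒ − pₑ)/(1 − pₑ) = (0.4451 − 0.2522)/(1 − 0.2522) = 0.258

0.258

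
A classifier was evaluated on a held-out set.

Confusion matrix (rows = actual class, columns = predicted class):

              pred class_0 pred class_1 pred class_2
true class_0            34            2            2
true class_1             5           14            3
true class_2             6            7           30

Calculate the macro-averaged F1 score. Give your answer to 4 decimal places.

0.7369

Per-class F1 score (2·TP/(2·TP+FP+FN)):
  class_0: TP=34, FP=5+6=11, FN=2+2=4 → 68/83 = 0.81928
  class_1: TP=14, FP=2+7=9, FN=5+3=8 → 28/45 = 0.62222
  class_2: TP=30, FP=2+3=5, FN=6+7=13 → 60/78 = 0.76923
Macro-F1 score = mean = (0.81928 + 0.62222 + 0.76923) / 3 = 0.7369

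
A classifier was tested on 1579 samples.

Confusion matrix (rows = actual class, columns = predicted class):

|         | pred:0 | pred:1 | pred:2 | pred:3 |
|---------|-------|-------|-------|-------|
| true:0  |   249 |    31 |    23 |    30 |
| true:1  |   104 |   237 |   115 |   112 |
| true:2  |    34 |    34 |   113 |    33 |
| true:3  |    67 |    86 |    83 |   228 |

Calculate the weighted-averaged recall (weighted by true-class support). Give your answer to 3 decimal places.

0.524

Per-class recall (TP/(TP+FN)):
  0: TP=249, FN=31+23+30=84 → 249/333 = 0.7477
  1: TP=237, FN=104+115+112=331 → 237/568 = 0.4173
  2: TP=113, FN=34+34+33=101 → 113/214 = 0.5280
  3: TP=228, FN=67+86+83=236 → 228/464 = 0.4914
Weighted-recall = Σ (supportᵢ/N)·recallᵢ with N=1579: (333/1579)·0.7477 + (568/1579)·0.4173 + (214/1579)·0.5280 + (464/1579)·0.4914 = 0.524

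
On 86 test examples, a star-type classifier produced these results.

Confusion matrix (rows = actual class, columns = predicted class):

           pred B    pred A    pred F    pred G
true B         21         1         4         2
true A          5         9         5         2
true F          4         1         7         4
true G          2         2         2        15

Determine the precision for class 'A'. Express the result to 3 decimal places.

0.692

One-vs-rest for 'A': TP = diagonal; FP = other classes predicted 'A'; FN = 'A' predicted as other.
precision = TP/(TP+FP).
A: TP=9, FP=1+1+2=4 → 9/13 = 0.6923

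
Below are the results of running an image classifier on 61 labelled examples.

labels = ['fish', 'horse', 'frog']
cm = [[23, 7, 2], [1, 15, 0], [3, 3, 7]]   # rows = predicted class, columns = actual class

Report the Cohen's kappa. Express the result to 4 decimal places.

Observed agreement pₒ = trace/N = 45/61 = 0.73770
Expected agreement pₑ = Σ (rowᵢ·colᵢ)/N² = (27·32 + 25·16 + 9·13)/61² = 0.37114
κ = (pₒ − pₑ)/(1 − pₑ) = (0.73770 − 0.37114)/(1 − 0.37114) = 0.5829

0.5829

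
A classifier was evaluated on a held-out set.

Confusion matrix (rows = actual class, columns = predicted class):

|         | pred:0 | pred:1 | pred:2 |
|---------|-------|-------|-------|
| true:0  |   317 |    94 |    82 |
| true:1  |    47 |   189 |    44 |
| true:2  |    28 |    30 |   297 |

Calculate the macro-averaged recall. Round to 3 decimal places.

Per-class recall (TP/(TP+FN)):
  0: TP=317, FN=94+82=176 → 317/493 = 0.6430
  1: TP=189, FN=47+44=91 → 189/280 = 0.6750
  2: TP=297, FN=28+30=58 → 297/355 = 0.8366
Macro-recall = mean = (0.6430 + 0.6750 + 0.8366) / 3 = 0.718

0.718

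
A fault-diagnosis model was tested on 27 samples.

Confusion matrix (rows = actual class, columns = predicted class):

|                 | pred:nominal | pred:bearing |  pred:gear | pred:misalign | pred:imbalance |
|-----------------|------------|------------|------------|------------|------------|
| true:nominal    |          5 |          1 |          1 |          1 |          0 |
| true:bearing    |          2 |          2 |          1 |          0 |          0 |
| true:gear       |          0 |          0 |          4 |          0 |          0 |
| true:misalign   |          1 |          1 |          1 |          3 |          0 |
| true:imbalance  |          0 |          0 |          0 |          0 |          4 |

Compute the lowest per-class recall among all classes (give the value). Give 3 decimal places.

Per-class recall (TP/(TP+FN)):
  nominal: TP=5, FN=1+1+1+0=3 → 5/8 = 0.6250
  bearing: TP=2, FN=2+1+0+0=3 → 2/5 = 0.4000
  gear: TP=4, FN=0+0+0+0=0 → 4/4 = 1.0000
  misalign: TP=3, FN=1+1+1+0=3 → 3/6 = 0.5000
  imbalance: TP=4, FN=0+0+0+0=0 → 4/4 = 1.0000
Lowest is class 'bearing' with recall = 0.400.

0.400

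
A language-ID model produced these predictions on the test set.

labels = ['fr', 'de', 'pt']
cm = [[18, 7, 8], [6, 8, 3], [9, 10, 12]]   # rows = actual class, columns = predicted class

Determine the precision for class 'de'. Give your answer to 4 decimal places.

0.3200

Take TP from the diagonal, FP from the rest of the 'de' prediction marginal, FN from the rest of the 'de' actual marginal.
precision = TP/(TP+FP).
de: TP=8, FP=7+10=17 → 8/25 = 0.32000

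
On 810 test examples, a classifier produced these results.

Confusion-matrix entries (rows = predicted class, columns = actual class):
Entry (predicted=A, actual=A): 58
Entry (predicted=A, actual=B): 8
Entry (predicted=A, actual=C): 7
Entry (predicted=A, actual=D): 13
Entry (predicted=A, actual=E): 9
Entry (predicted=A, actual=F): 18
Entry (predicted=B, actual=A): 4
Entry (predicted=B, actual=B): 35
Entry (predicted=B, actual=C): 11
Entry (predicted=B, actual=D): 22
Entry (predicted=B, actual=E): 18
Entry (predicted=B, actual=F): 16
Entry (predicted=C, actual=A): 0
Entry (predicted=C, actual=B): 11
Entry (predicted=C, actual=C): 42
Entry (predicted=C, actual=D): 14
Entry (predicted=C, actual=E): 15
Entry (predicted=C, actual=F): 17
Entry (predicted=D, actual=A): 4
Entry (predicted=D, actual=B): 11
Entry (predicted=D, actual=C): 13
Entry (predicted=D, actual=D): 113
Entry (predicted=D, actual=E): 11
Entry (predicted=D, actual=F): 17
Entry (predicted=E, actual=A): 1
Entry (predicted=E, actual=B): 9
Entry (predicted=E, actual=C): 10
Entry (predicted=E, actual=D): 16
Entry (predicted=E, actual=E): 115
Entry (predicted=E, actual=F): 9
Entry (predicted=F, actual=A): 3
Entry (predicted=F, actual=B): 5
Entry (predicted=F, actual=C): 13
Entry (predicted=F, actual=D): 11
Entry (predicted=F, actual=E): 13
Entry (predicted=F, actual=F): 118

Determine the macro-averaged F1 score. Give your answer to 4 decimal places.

Per-class F1 score (2·TP/(2·TP+FP+FN)):
  A: TP=58, FP=8+7+13+9+18=55, FN=4+0+4+1+3=12 → 116/183 = 0.63388
  B: TP=35, FP=4+11+22+18+16=71, FN=8+11+11+9+5=44 → 70/185 = 0.37838
  C: TP=42, FP=0+11+14+15+17=57, FN=7+11+13+10+13=54 → 84/195 = 0.43077
  D: TP=113, FP=4+11+13+11+17=56, FN=13+22+14+16+11=76 → 226/358 = 0.63128
  E: TP=115, FP=1+9+10+16+9=45, FN=9+18+15+11+13=66 → 230/341 = 0.67449
  F: TP=118, FP=3+5+13+11+13=45, FN=18+16+17+17+9=77 → 236/358 = 0.65922
Macro-F1 score = mean = (0.63388 + 0.37838 + 0.43077 + 0.63128 + 0.67449 + 0.65922) / 6 = 0.5680

0.5680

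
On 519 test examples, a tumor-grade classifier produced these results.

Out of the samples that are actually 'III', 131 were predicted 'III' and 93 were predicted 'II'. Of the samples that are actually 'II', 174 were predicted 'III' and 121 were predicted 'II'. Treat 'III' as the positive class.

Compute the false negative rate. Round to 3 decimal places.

FNR = FN/(FN+TP) = 93/(93+131) = 0.415

0.415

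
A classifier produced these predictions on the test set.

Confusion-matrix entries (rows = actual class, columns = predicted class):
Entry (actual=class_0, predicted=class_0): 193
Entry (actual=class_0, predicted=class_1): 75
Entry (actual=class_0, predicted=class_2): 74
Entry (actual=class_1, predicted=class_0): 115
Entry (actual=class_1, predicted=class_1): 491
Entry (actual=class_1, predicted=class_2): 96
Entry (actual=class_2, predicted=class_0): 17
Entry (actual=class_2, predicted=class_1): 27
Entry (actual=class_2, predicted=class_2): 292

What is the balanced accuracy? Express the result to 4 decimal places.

0.7109

Balanced accuracy = mean of per-class recall.
  class_0: recall = 193/342 = 0.56433
  class_1: recall = 491/702 = 0.69943
  class_2: recall = 292/336 = 0.86905
Mean = (0.56433 + 0.69943 + 0.86905) / 3 = 0.7109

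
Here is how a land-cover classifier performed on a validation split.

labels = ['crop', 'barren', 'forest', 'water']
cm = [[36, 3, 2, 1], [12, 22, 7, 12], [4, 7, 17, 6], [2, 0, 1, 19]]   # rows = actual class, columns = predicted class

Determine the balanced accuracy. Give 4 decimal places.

0.6590

Balanced accuracy = mean of per-class recall.
  crop: recall = 36/42 = 0.85714
  barren: recall = 22/53 = 0.41509
  forest: recall = 17/34 = 0.50000
  water: recall = 19/22 = 0.86364
Mean = (0.85714 + 0.41509 + 0.50000 + 0.86364) / 4 = 0.6590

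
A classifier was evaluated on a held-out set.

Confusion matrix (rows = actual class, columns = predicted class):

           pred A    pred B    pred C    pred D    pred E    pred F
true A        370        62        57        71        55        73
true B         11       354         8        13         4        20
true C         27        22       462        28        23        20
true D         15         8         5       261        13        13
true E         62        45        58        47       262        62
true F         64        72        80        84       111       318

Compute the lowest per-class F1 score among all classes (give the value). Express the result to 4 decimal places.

0.5150

Per-class F1 score (2·TP/(2·TP+FP+FN)):
  A: TP=370, FP=11+27+15+62+64=179, FN=62+57+71+55+73=318 → 740/1237 = 0.59822
  B: TP=354, FP=62+22+8+45+72=209, FN=11+8+13+4+20=56 → 708/973 = 0.72765
  C: TP=462, FP=57+8+5+58+80=208, FN=27+22+28+23+20=120 → 924/1252 = 0.73802
  D: TP=261, FP=71+13+28+47+84=243, FN=15+8+5+13+13=54 → 522/819 = 0.63736
  E: TP=262, FP=55+4+23+13+111=206, FN=62+45+58+47+62=274 → 524/1004 = 0.52191
  F: TP=318, FP=73+20+20+13+62=188, FN=64+72+80+84+111=411 → 636/1235 = 0.51498
Lowest is class 'F' with F1 score = 0.5150.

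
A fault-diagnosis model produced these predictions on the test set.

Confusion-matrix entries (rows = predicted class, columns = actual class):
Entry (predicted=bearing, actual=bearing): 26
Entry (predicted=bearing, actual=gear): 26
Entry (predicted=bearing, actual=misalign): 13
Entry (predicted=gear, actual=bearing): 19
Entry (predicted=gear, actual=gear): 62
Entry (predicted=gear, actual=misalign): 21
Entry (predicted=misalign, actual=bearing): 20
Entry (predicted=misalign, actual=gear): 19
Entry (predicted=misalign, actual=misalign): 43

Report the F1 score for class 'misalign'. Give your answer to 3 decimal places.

Treat 'misalign' as positive and all other classes as negative.
F1 score = 2·TP/(2·TP+FP+FN).
misalign: TP=43, FP=20+19=39, FN=13+21=34 → 86/159 = 0.5409

0.541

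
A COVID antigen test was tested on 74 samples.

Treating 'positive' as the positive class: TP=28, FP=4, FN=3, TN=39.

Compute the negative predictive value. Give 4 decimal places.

NPV = TN/(TN+FN) = 39/(39+3) = 0.9286

0.9286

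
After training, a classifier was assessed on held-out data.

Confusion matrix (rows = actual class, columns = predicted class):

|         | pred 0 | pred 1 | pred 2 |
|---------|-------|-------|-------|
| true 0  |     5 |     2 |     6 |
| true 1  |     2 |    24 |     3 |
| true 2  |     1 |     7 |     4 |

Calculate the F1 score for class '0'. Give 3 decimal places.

0.476

Take TP from the diagonal, FP from the rest of the '0' prediction marginal, FN from the rest of the '0' actual marginal.
F1 score = 2·TP/(2·TP+FP+FN).
0: TP=5, FP=2+1=3, FN=2+6=8 → 10/21 = 0.4762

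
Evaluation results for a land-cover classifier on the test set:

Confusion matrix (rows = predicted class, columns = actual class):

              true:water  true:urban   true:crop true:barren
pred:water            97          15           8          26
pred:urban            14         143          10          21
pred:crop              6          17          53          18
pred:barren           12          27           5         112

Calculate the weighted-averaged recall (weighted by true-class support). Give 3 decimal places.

0.693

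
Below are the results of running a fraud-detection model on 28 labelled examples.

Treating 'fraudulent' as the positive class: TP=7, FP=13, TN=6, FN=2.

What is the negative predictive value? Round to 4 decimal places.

0.7500

NPV = TN/(TN+FN) = 6/(6+2) = 0.7500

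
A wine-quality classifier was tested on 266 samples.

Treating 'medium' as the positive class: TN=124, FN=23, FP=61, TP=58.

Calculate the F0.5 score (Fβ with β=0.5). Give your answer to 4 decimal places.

0.5206

Fβ = (1+β²)·TP / ((1+β²)·TP + β²·FN + FP), with β²=1/4
= 1.25·58 / (1.25·58 + 0.25·23 + 61) = 0.5206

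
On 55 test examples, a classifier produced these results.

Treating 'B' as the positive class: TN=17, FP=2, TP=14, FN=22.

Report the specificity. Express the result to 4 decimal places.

0.8947

Specificity = TN/(TN+FP) = 17/(17+2) = 0.8947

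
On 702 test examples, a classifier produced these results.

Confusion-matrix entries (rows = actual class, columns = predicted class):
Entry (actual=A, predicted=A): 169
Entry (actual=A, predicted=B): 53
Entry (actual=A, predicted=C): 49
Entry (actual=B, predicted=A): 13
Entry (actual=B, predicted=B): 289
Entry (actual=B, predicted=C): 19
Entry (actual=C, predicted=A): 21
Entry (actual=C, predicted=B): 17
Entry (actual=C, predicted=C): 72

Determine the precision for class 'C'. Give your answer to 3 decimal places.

0.514

One-vs-rest for 'C': TP = diagonal; FP = other classes predicted 'C'; FN = 'C' predicted as other.
precision = TP/(TP+FP).
C: TP=72, FP=49+19=68 → 72/140 = 0.5143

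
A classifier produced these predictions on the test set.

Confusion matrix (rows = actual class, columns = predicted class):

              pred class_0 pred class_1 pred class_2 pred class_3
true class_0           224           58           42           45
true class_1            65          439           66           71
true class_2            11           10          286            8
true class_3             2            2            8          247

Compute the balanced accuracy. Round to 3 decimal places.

Balanced accuracy = mean of per-class recall.
  class_0: recall = 224/369 = 0.6070
  class_1: recall = 439/641 = 0.6849
  class_2: recall = 286/315 = 0.9079
  class_3: recall = 247/259 = 0.9537
Mean = (0.6070 + 0.6849 + 0.9079 + 0.9537) / 4 = 0.788

0.788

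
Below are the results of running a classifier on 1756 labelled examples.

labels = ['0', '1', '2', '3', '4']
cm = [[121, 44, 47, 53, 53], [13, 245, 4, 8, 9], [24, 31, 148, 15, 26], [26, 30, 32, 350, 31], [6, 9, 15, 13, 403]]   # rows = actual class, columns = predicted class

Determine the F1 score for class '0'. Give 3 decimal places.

0.476

Take TP from the diagonal, FP from the rest of the '0' prediction marginal, FN from the rest of the '0' actual marginal.
F1 score = 2·TP/(2·TP+FP+FN).
0: TP=121, FP=13+24+26+6=69, FN=44+47+53+53=197 → 242/508 = 0.4764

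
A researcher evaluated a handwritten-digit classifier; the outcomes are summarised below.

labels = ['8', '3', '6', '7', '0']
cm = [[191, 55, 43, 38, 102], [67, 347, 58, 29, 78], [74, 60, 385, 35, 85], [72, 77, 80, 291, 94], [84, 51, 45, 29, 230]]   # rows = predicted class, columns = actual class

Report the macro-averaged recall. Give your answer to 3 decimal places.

0.538

Per-class recall (TP/(TP+FN)):
  8: TP=191, FN=67+74+72+84=297 → 191/488 = 0.3914
  3: TP=347, FN=55+60+77+51=243 → 347/590 = 0.5881
  6: TP=385, FN=43+58+80+45=226 → 385/611 = 0.6301
  7: TP=291, FN=38+29+35+29=131 → 291/422 = 0.6896
  0: TP=230, FN=102+78+85+94=359 → 230/589 = 0.3905
Macro-recall = mean = (0.3914 + 0.5881 + 0.6301 + 0.6896 + 0.3905) / 5 = 0.538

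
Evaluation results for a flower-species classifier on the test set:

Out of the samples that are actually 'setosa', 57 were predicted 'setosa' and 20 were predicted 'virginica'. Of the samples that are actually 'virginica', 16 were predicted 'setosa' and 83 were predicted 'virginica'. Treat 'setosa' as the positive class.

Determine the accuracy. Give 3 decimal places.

Accuracy = (TP+TN)/N = (57+83)/176 = 0.795

0.795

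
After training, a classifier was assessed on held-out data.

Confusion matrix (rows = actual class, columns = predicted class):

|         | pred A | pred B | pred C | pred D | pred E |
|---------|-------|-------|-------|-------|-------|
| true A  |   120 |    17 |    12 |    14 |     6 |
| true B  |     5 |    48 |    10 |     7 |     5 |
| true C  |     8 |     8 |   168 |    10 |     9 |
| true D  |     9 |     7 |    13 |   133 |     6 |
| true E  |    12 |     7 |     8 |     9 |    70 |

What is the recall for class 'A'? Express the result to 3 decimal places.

0.710

Treat 'A' as positive and all other classes as negative.
recall = TP/(TP+FN).
A: TP=120, FN=17+12+14+6=49 → 120/169 = 0.7101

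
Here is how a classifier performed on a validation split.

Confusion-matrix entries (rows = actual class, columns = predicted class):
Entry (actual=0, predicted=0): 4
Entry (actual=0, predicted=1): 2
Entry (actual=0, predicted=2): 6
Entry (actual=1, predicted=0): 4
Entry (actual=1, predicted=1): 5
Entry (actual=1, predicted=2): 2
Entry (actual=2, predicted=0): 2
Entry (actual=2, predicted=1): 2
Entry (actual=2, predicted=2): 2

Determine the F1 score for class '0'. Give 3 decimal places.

Take TP from the diagonal, FP from the rest of the '0' prediction marginal, FN from the rest of the '0' actual marginal.
F1 score = 2·TP/(2·TP+FP+FN).
0: TP=4, FP=4+2=6, FN=2+6=8 → 8/22 = 0.3636

0.364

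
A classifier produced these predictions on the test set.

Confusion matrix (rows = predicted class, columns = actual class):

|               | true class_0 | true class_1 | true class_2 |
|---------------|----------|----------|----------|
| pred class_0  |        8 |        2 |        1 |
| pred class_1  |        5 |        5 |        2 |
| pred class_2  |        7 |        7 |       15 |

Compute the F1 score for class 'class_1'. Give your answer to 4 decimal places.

Take TP from the diagonal, FP from the rest of the 'class_1' prediction marginal, FN from the rest of the 'class_1' actual marginal.
F1 score = 2·TP/(2·TP+FP+FN).
class_1: TP=5, FP=5+2=7, FN=2+7=9 → 10/26 = 0.38462

0.3846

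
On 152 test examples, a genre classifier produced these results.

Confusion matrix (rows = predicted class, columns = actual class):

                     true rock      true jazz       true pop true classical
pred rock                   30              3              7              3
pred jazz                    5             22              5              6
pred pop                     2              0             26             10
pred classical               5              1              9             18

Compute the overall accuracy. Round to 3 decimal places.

Accuracy = trace / total = (30+22+26+18=96) / 152 = 96/152 = 0.632

0.632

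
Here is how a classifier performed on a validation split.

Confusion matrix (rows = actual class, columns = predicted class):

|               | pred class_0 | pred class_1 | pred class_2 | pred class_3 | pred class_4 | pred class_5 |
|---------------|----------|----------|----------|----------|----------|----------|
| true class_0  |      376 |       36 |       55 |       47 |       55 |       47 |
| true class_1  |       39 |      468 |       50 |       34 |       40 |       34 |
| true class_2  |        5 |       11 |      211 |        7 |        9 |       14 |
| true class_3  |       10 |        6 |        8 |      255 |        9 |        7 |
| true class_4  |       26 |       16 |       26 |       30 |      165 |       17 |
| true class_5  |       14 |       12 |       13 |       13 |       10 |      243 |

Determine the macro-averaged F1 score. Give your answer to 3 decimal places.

Per-class F1 score (2·TP/(2·TP+FP+FN)):
  class_0: TP=376, FP=39+5+10+26+14=94, FN=36+55+47+55+47=240 → 752/1086 = 0.6924
  class_1: TP=468, FP=36+11+6+16+12=81, FN=39+50+34+40+34=197 → 936/1214 = 0.7710
  class_2: TP=211, FP=55+50+8+26+13=152, FN=5+11+7+9+14=46 → 422/620 = 0.6806
  class_3: TP=255, FP=47+34+7+30+13=131, FN=10+6+8+9+7=40 → 510/681 = 0.7489
  class_4: TP=165, FP=55+40+9+9+10=123, FN=26+16+26+30+17=115 → 330/568 = 0.5810
  class_5: TP=243, FP=47+34+14+7+17=119, FN=14+12+13+13+10=62 → 486/667 = 0.7286
Macro-F1 score = mean = (0.6924 + 0.7710 + 0.6806 + 0.7489 + 0.5810 + 0.7286) / 6 = 0.700

0.700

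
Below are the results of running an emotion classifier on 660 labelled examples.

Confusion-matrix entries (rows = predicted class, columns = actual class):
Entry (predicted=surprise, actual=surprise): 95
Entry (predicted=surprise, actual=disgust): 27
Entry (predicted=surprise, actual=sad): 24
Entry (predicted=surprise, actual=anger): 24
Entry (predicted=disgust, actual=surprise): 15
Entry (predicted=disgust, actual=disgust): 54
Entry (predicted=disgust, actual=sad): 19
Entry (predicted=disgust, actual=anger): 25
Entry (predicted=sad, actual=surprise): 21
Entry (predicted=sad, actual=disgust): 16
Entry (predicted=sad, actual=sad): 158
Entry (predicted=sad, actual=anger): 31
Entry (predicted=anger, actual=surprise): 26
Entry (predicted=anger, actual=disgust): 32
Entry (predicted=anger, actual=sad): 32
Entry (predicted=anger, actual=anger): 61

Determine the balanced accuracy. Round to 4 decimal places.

0.5336

Balanced accuracy = mean of per-class recall.
  surprise: recall = 95/157 = 0.60510
  disgust: recall = 54/129 = 0.41860
  sad: recall = 158/233 = 0.67811
  anger: recall = 61/141 = 0.43262
Mean = (0.60510 + 0.41860 + 0.67811 + 0.43262) / 4 = 0.5336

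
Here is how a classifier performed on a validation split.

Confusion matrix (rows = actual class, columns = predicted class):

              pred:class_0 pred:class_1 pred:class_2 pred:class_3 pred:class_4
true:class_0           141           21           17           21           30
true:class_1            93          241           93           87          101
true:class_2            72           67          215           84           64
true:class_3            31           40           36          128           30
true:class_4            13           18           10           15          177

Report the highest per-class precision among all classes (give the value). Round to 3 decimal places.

0.623

Per-class precision (TP/(TP+FP)):
  class_0: TP=141, FP=93+72+31+13=209 → 141/350 = 0.4029
  class_1: TP=241, FP=21+67+40+18=146 → 241/387 = 0.6227
  class_2: TP=215, FP=17+93+36+10=156 → 215/371 = 0.5795
  class_3: TP=128, FP=21+87+84+15=207 → 128/335 = 0.3821
  class_4: TP=177, FP=30+101+64+30=225 → 177/402 = 0.4403
Highest is class 'class_1' with precision = 0.623.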